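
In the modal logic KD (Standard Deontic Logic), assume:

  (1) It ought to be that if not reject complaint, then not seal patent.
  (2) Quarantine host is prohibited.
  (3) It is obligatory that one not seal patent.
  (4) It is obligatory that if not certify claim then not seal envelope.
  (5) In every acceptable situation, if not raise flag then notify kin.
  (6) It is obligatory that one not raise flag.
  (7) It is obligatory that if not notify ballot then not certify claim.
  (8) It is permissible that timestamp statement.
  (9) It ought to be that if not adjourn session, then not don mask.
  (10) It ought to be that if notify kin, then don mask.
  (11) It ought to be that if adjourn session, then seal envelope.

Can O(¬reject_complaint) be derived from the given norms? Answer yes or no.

Premise 1 is O(¬reject_complaint → ¬seal_patent); even if O(¬seal_patent) held, inferring O(¬reject_complaint) would be affirming the consequent — invalid.
No other premise forces O(¬reject_complaint). An ideal world satisfying every premise can still have ¬reject_complaint false, so O(¬reject_complaint) is not derivable.

No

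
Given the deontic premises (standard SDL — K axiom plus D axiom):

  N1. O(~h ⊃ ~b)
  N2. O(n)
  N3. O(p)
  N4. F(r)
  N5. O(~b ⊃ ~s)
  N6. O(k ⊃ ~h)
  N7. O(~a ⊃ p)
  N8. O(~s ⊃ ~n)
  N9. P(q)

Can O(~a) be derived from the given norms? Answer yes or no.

Premise 7 is O(~a ⊃ p); even if O(p) held, inferring O(~a) would be affirming the consequent — invalid.
No other premise forces O(~a). An ideal world satisfying every premise can still have ~a false, so O(~a) is not derivable.

No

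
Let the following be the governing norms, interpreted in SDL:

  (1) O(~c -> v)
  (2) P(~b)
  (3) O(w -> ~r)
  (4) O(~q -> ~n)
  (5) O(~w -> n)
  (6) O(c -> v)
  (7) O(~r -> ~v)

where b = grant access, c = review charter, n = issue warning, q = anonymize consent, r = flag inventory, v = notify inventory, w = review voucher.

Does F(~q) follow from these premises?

Yes

Premises 6 and 1 are O(c -> v) and O(~c -> v); every ideal world satisfies c or ~c, so in either case v holds — hence O(v).
The contrapositive of premise 7 (O(~r -> ~v)) is O(v -> r), and O(v) is already established, so O(r).
The contrapositive of premise 3 (O(w -> ~r)) is O(r -> ~w), and O(r) is already established, so O(~w).
With premise 5, O(~w -> n), the K-axiom yields O(n).
Premise 4 is O(~q -> ~n); contrapositively O(n -> q). Since O(n) holds, K gives O(q).
Premise 2 does not contribute to this derivation.
So O(q) holds, i.e. F(~q). The claim follows.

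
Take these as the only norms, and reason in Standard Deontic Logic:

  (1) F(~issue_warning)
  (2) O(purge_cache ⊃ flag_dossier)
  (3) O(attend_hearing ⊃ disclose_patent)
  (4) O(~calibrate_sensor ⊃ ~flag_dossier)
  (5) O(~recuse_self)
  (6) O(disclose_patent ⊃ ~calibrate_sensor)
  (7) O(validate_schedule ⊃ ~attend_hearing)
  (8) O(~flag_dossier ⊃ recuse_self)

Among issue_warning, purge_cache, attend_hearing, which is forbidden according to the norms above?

attend_hearing

Premise 5 states O(~recuse_self) outright.
Premise 8 is O(~flag_dossier ⊃ recuse_self); contrapositively O(~recuse_self ⊃ flag_dossier). Since O(~recuse_self) holds, K gives O(flag_dossier).
The contrapositive of premise 4 (O(~calibrate_sensor ⊃ ~flag_dossier)) is O(flag_dossier ⊃ calibrate_sensor), and O(flag_dossier) is already established, so O(calibrate_sensor).
The contrapositive of premise 6 (O(disclose_patent ⊃ ~calibrate_sensor)) is O(calibrate_sensor ⊃ ~disclose_patent), and O(calibrate_sensor) is already established, so O(~disclose_patent).
Premise 3, O(attend_hearing ⊃ disclose_patent), contraposes to O(~disclose_patent ⊃ ~attend_hearing); with O(~disclose_patent) we get O(~attend_hearing).
So O(~attend_hearing) holds, i.e. attend_hearing is forbidden. None of the other listed options is forbidden under the premises.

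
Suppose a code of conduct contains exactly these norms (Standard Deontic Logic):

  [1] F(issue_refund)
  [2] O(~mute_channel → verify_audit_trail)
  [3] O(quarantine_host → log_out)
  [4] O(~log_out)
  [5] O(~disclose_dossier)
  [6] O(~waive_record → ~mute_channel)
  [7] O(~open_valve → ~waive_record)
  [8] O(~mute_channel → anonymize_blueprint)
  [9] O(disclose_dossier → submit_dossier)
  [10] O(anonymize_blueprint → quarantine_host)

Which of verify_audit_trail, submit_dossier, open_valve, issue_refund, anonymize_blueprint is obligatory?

open_valve

From premise 4 we have O(~log_out).
Premise 3 is O(quarantine_host → log_out); contrapositively O(~log_out → ~quarantine_host). Since O(~log_out) holds, K gives O(~quarantine_host).
Premise 10 is O(anonymize_blueprint → quarantine_host); contrapositively O(~quarantine_host → ~anonymize_blueprint). Since O(~quarantine_host) holds, K gives O(~anonymize_blueprint).
Premise 8 is O(~mute_channel → anonymize_blueprint); contrapositively O(~anonymize_blueprint → mute_channel). Since O(~anonymize_blueprint) holds, K gives O(mute_channel).
The contrapositive of premise 6 (O(~waive_record → ~mute_channel)) is O(mute_channel → waive_record), and O(mute_channel) is already established, so O(waive_record).
Premise 7 is O(~open_valve → ~waive_record); contrapositively O(waive_record → open_valve). Since O(waive_record) holds, K gives O(open_valve).
So O(open_valve) holds — open_valve is obligatory. None of the other listed options is made obligatory by any chain of premises.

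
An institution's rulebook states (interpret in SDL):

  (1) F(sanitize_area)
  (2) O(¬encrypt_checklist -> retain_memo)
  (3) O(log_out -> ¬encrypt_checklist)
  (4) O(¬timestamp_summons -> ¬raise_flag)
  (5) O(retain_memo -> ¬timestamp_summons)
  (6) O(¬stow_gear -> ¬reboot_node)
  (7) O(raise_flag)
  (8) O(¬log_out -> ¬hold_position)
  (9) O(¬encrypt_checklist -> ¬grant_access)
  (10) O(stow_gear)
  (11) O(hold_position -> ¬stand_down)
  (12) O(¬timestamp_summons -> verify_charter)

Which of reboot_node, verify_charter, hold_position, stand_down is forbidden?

From premise 7 we have O(raise_flag).
Premise 4, O(¬timestamp_summons -> ¬raise_flag), contraposes to O(raise_flag -> timestamp_summons); with O(raise_flag) we get O(timestamp_summons).
Premise 5, O(retain_memo -> ¬timestamp_summons), contraposes to O(timestamp_summons -> ¬retain_memo); with O(timestamp_summons) we get O(¬retain_memo).
Premise 2, O(¬encrypt_checklist -> retain_memo), contraposes to O(¬retain_memo -> encrypt_checklist); with O(¬retain_memo) we get O(encrypt_checklist).
Premise 3, O(log_out -> ¬encrypt_checklist), contraposes to O(encrypt_checklist -> ¬log_out); with O(encrypt_checklist) we get O(¬log_out).
Premise 8 is O(¬log_out -> ¬hold_position); since O(¬log_out), deontic closure gives O(¬hold_position).
So O(¬hold_position) holds, i.e. hold_position is forbidden. None of the other listed options is forbidden under the premises.

hold_position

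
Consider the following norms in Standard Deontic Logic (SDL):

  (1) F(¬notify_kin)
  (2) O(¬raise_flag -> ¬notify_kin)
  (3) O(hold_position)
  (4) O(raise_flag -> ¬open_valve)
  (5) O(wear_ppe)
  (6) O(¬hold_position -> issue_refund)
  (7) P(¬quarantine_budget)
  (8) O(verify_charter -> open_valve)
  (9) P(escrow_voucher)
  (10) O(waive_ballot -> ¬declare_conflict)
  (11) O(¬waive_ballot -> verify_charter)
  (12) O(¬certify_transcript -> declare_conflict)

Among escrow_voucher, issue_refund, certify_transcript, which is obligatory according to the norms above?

Premise 1, F(¬notify_kin), is equivalent to O(notify_kin).
Premise 2, O(¬raise_flag -> ¬notify_kin), contraposes to O(notify_kin -> raise_flag); with O(notify_kin) we get O(raise_flag).
From O(raise_flag) and premise 4, O(raise_flag -> ¬open_valve), we obtain O(¬open_valve).
Premise 8 is O(verify_charter -> open_valve); contrapositively O(¬open_valve -> ¬verify_charter). Since O(¬open_valve) holds, K gives O(¬verify_charter).
Premise 11, O(¬waive_ballot -> verify_charter), contraposes to O(¬verify_charter -> waive_ballot); with O(¬verify_charter) we get O(waive_ballot).
Premise 10 is O(waive_ballot -> ¬declare_conflict); since O(waive_ballot), deontic closure gives O(¬declare_conflict).
Premise 12 is O(¬certify_transcript -> declare_conflict); contrapositively O(¬declare_conflict -> certify_transcript). Since O(¬declare_conflict) holds, K gives O(certify_transcript).
So O(certify_transcript) holds — certify_transcript is obligatory. None of the other listed options is made obligatory by any chain of premises.

certify_transcript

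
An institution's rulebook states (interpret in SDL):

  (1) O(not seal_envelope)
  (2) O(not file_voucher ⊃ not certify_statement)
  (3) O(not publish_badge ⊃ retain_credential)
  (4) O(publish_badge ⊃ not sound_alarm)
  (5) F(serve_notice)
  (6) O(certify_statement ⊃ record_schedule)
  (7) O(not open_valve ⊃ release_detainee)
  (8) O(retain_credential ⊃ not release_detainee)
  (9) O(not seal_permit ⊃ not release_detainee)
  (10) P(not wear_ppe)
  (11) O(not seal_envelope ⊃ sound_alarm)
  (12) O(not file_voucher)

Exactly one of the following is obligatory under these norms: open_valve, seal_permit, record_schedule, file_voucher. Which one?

Premise 1 gives O(not seal_envelope).
With premise 11, O(not seal_envelope ⊃ sound_alarm), the K-axiom yields O(sound_alarm).
Premise 4 is O(publish_badge ⊃ not sound_alarm); contrapositively O(sound_alarm ⊃ not publish_badge). Since O(sound_alarm) holds, K gives O(not publish_badge).
Premise 3 is O(not publish_badge ⊃ retain_credential); since O(not publish_badge), deontic closure gives O(retain_credential).
Applying K to premise 8 (O(retain_credential ⊃ not release_detainee)) and O(retain_credential) yields O(not release_detainee).
Premise 7, O(not open_valve ⊃ release_detainee), contraposes to O(not release_detainee ⊃ open_valve); with O(not release_detainee) we get O(open_valve).
So O(open_valve) holds — open_valve is obligatory. None of the other listed options is made obligatory by any chain of premises.

open_valve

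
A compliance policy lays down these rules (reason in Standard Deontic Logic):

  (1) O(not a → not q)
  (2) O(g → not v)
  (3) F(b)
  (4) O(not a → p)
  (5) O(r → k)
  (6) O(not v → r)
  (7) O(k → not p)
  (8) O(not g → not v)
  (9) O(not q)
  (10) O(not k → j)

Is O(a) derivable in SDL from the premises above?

Premises 8 and 2 are O(not g → not v) and O(g → not v); every ideal world satisfies not g or g, so in either case not v holds — hence O(not v).
With premise 6, O(not v → r), the K-axiom yields O(r).
Premise 5 is O(r → k); since O(r), deontic closure gives O(k).
From O(k) and premise 7, O(k → not p), we obtain O(not p).
Premise 4 is O(not a → p); contrapositively O(not p → a). Since O(not p) holds, K gives O(a).
Premises 1, 3, 9, 10 do not contribute to this derivation.
So O(a) follows.

Yes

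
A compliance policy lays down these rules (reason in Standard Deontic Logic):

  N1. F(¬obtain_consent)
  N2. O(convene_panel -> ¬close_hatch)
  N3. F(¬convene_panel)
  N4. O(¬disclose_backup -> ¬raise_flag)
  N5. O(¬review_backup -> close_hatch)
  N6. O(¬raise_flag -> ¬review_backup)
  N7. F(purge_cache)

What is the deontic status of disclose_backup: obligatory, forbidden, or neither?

F(¬convene_panel) at premise 3 means O(convene_panel).
With premise 2, O(convene_panel -> ¬close_hatch), the K-axiom yields O(¬close_hatch).
Premise 5, O(¬review_backup -> close_hatch), contraposes to O(¬close_hatch -> review_backup); with O(¬close_hatch) we get O(review_backup).
Premise 6, O(¬raise_flag -> ¬review_backup), contraposes to O(review_backup -> raise_flag); with O(review_backup) we get O(raise_flag).
Premise 4, O(¬disclose_backup -> ¬raise_flag), contraposes to O(raise_flag -> disclose_backup); with O(raise_flag) we get O(disclose_backup).
Premises 1, 7 do not contribute to this derivation.
Hence disclose_backup is obligatory.

Obligatory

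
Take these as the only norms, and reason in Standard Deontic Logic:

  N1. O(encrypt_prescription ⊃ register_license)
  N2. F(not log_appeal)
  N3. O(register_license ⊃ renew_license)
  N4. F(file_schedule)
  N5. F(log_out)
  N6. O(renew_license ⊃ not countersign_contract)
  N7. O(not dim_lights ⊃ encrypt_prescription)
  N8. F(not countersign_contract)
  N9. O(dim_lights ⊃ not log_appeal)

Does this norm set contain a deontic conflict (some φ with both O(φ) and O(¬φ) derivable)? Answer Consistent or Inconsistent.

F(not countersign_contract) at premise 8 means O(countersign_contract).
The contrapositive of premise 6 (O(renew_license ⊃ not countersign_contract)) is O(countersign_contract ⊃ not renew_license), and O(countersign_contract) is already established, so O(not renew_license).
Premise 3 is O(register_license ⊃ renew_license); contrapositively O(not renew_license ⊃ not register_license). Since O(not renew_license) holds, K gives O(not register_license).
Premise 1 is O(encrypt_prescription ⊃ register_license); contrapositively O(not register_license ⊃ not encrypt_prescription). Since O(not register_license) holds, K gives O(not encrypt_prescription).
Premise 7 is O(not dim_lights ⊃ encrypt_prescription); contrapositively O(not encrypt_prescription ⊃ dim_lights). Since O(not encrypt_prescription) holds, K gives O(dim_lights).
Premise 9 is O(dim_lights ⊃ not log_appeal); since O(dim_lights), deontic closure gives O(not log_appeal).
But premise 2, F(not log_appeal), means O(log_appeal).
We now have both O(not log_appeal) and O(log_appeal) — log_appeal is simultaneously obligatory and forbidden, violating the D-axiom.

Inconsistent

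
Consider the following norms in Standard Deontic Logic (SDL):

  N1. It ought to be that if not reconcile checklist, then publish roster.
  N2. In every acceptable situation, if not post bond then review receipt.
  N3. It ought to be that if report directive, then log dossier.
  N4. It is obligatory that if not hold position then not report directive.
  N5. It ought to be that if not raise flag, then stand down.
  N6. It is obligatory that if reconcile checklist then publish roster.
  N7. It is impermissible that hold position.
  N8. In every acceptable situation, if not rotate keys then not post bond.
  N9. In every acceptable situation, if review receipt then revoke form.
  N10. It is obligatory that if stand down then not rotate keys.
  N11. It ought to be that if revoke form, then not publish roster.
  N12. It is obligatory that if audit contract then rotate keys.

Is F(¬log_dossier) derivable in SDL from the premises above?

Premise 3 is O(report_directive → log_dossier), but O(report_directive) is not derivable from the premises, so it does not yield O(log_dossier).
No other premise forces O(log_dossier). An ideal world satisfying every premise can still have ¬log_dossier true, so F(¬log_dossier) is not derivable.

No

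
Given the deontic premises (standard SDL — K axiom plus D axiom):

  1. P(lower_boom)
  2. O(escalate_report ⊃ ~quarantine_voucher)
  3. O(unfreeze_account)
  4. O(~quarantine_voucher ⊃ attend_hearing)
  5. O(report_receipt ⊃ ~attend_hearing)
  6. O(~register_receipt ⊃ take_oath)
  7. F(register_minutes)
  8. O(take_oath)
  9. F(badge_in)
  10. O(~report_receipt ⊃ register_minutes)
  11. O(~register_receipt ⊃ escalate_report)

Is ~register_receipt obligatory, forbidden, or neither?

Forbidden

Premise 7, F(register_minutes), is equivalent to O(~register_minutes).
The contrapositive of premise 10 (O(~report_receipt ⊃ register_minutes)) is O(~register_minutes ⊃ report_receipt), and O(~register_minutes) is already established, so O(report_receipt).
From O(report_receipt) and premise 5, O(report_receipt ⊃ ~attend_hearing), we obtain O(~attend_hearing).
Premise 4 is O(~quarantine_voucher ⊃ attend_hearing); contrapositively O(~attend_hearing ⊃ quarantine_voucher). Since O(~attend_hearing) holds, K gives O(quarantine_voucher).
Premise 2, O(escalate_report ⊃ ~quarantine_voucher), contraposes to O(quarantine_voucher ⊃ ~escalate_report); with O(quarantine_voucher) we get O(~escalate_report).
The contrapositive of premise 11 (O(~register_receipt ⊃ escalate_report)) is O(~escalate_report ⊃ register_receipt), and O(~escalate_report) is already established, so O(register_receipt).
Premises 1, 3, 6, 8, 9 do not contribute to this derivation.
Thus O(register_receipt), which is F(~register_receipt): ~register_receipt is forbidden.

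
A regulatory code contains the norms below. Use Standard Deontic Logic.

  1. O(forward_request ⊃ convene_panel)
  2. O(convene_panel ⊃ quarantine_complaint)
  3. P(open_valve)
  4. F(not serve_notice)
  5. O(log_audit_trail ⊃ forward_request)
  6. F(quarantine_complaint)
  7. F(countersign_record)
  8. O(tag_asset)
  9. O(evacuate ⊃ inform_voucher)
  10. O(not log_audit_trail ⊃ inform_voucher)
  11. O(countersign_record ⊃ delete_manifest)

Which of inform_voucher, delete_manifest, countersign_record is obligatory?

Premise 6 is F(quarantine_complaint), i.e. O(not quarantine_complaint).
The contrapositive of premise 2 (O(convene_panel ⊃ quarantine_complaint)) is O(not quarantine_complaint ⊃ not convene_panel), and O(not quarantine_complaint) is already established, so O(not convene_panel).
The contrapositive of premise 1 (O(forward_request ⊃ convene_panel)) is O(not convene_panel ⊃ not forward_request), and O(not convene_panel) is already established, so O(not forward_request).
Premise 5, O(log_audit_trail ⊃ forward_request), contraposes to O(not forward_request ⊃ not log_audit_trail); with O(not forward_request) we get O(not log_audit_trail).
Applying K to premise 10 (O(not log_audit_trail ⊃ inform_voucher)) and O(not log_audit_trail) yields O(inform_voucher).
So O(inform_voucher) holds — inform_voucher is obligatory. None of the other listed options is made obligatory by any chain of premises.

inform_voucher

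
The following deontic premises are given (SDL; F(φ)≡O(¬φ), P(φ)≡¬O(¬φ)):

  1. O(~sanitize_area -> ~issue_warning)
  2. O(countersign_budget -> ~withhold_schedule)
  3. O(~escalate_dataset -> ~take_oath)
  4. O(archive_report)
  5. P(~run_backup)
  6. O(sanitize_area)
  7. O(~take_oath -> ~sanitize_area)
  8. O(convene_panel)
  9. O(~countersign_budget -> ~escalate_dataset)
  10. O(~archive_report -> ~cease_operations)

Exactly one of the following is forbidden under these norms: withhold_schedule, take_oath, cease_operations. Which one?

withhold_schedule

From premise 6 we have O(sanitize_area).
Premise 7 is O(~take_oath -> ~sanitize_area); contrapositively O(sanitize_area -> take_oath). Since O(sanitize_area) holds, K gives O(take_oath).
Premise 3 is O(~escalate_dataset -> ~take_oath); contrapositively O(take_oath -> escalate_dataset). Since O(take_oath) holds, K gives O(escalate_dataset).
Premise 9 is O(~countersign_budget -> ~escalate_dataset); contrapositively O(escalate_dataset -> countersign_budget). Since O(escalate_dataset) holds, K gives O(countersign_budget).
Applying K to premise 2 (O(countersign_budget -> ~withhold_schedule)) and O(countersign_budget) yields O(~withhold_schedule).
So O(~withhold_schedule) holds, i.e. withhold_schedule is forbidden. None of the other listed options is forbidden under the premises.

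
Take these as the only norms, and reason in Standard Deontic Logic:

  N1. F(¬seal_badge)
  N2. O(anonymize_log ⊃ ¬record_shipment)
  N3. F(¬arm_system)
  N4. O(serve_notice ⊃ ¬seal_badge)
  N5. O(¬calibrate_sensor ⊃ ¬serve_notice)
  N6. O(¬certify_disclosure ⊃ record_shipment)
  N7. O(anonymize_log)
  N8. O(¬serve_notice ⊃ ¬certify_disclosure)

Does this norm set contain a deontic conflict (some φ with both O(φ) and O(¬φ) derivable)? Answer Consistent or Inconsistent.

Premise 1, F(¬seal_badge), is equivalent to O(seal_badge).
Premise 4, O(serve_notice ⊃ ¬seal_badge), contraposes to O(seal_badge ⊃ ¬serve_notice); with O(seal_badge) we get O(¬serve_notice).
Premise 8 is O(¬serve_notice ⊃ ¬certify_disclosure); since O(¬serve_notice), deontic closure gives O(¬certify_disclosure).
With premise 6, O(¬certify_disclosure ⊃ record_shipment), the K-axiom yields O(record_shipment).
Premise 2 is O(anonymize_log ⊃ ¬record_shipment); contrapositively O(record_shipment ⊃ ¬anonymize_log). Since O(record_shipment) holds, K gives O(¬anonymize_log).
But premise 7 directly asserts O(anonymize_log).
We now have both O(¬anonymize_log) and O(anonymize_log) — anonymize_log is simultaneously obligatory and forbidden, violating the D-axiom.

Inconsistent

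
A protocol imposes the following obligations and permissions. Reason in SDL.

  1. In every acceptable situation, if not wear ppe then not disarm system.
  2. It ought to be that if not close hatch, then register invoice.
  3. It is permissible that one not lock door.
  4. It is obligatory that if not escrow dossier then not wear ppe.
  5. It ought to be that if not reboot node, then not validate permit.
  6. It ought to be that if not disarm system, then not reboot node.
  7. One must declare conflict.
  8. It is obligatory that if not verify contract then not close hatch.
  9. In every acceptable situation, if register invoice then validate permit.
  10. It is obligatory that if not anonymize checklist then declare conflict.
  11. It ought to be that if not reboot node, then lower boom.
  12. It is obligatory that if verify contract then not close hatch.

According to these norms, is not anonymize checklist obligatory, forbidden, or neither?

Neither

Premise 10 is O(¬anonymize_checklist → declare_conflict); even if O(declare_conflict) held, inferring O(¬anonymize_checklist) would be affirming the consequent — invalid.
No premise or chain of K-axiom applications forces O(¬anonymize_checklist), and none forces O(anonymize_checklist). So ¬anonymize_checklist is neither obligatory nor forbidden under these norms.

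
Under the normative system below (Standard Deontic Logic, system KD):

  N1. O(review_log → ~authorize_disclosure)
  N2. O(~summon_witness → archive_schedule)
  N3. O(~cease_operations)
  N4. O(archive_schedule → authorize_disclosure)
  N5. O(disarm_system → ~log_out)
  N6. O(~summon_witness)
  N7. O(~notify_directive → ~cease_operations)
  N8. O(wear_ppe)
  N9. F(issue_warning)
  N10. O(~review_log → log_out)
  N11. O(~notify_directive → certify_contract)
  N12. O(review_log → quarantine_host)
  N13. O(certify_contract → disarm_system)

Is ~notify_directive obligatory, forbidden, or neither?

Premise 6 states O(~summon_witness) outright.
From O(~summon_witness) and premise 2, O(~summon_witness → archive_schedule), we obtain O(archive_schedule).
With premise 4, O(archive_schedule → authorize_disclosure), the K-axiom yields O(authorize_disclosure).
Premise 1 is O(review_log → ~authorize_disclosure); contrapositively O(authorize_disclosure → ~review_log). Since O(authorize_disclosure) holds, K gives O(~review_log).
From O(~review_log) and premise 10, O(~review_log → log_out), we obtain O(log_out).
The contrapositive of premise 5 (O(disarm_system → ~log_out)) is O(log_out → ~disarm_system), and O(log_out) is already established, so O(~disarm_system).
Premise 13, O(certify_contract → disarm_system), contraposes to O(~disarm_system → ~certify_contract); with O(~disarm_system) we get O(~certify_contract).
Premise 11 is O(~notify_directive → certify_contract); contrapositively O(~certify_contract → notify_directive). Since O(~certify_contract) holds, K gives O(notify_directive).
Premises 3, 7, 8, 9, 12 do not contribute to this derivation.
Thus O(notify_directive), which is F(~notify_directive): ~notify_directive is forbidden.

Forbidden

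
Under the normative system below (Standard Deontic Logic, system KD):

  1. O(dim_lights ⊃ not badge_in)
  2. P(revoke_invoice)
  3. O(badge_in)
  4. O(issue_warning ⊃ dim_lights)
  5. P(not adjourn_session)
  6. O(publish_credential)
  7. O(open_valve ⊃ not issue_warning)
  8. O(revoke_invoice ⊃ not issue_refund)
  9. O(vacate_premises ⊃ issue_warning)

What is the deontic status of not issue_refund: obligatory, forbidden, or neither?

Neither

Premise 8 is O(revoke_invoice ⊃ not issue_refund), but O(revoke_invoice) is not derivable from the premises (the permission P(revoke_invoice) asserts only not O(not revoke_invoice), not O(revoke_invoice)), so it does not yield O(not issue_refund).
No premise or chain of K-axiom applications forces O(not issue_refund), and none forces O(issue_refund). So not issue_refund is neither obligatory nor forbidden under these norms.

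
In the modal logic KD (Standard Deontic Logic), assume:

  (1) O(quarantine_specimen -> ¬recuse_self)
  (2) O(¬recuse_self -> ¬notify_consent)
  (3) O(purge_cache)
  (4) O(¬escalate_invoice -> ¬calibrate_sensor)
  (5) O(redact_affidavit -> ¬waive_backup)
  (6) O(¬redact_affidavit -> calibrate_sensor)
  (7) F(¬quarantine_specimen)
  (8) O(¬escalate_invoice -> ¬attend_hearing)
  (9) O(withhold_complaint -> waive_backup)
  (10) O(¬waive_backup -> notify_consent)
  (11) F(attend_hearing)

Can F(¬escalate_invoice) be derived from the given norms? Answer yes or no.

Yes

Premise 7, F(¬quarantine_specimen), is equivalent to O(quarantine_specimen).
From O(quarantine_specimen) and premise 1, O(quarantine_specimen -> ¬recuse_self), we obtain O(¬recuse_self).
With premise 2, O(¬recuse_self -> ¬notify_consent), the K-axiom yields O(¬notify_consent).
Premise 10, O(¬waive_backup -> notify_consent), contraposes to O(¬notify_consent -> waive_backup); with O(¬notify_consent) we get O(waive_backup).
Premise 5, O(redact_affidavit -> ¬waive_backup), contraposes to O(waive_backup -> ¬redact_affidavit); with O(waive_backup) we get O(¬redact_affidavit).
From O(¬redact_affidavit) and premise 6, O(¬redact_affidavit -> calibrate_sensor), we obtain O(calibrate_sensor).
Premise 4, O(¬escalate_invoice -> ¬calibrate_sensor), contraposes to O(calibrate_sensor -> escalate_invoice); with O(calibrate_sensor) we get O(escalate_invoice).
Premises 3, 8, 9, 11 do not contribute to this derivation.
So O(escalate_invoice) holds, i.e. F(¬escalate_invoice). The claim follows.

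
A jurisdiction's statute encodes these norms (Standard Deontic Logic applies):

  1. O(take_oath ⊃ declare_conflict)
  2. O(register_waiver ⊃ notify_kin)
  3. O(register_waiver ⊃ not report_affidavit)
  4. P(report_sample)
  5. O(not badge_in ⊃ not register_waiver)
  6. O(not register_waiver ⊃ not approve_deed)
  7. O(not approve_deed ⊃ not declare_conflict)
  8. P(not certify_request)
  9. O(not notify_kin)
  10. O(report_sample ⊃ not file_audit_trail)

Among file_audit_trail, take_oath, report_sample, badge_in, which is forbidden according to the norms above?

take_oath

Premise 9 states O(not notify_kin) outright.
Premise 2, O(register_waiver ⊃ notify_kin), contraposes to O(not notify_kin ⊃ not register_waiver); with O(not notify_kin) we get O(not register_waiver).
Applying K to premise 6 (O(not register_waiver ⊃ not approve_deed)) and O(not register_waiver) yields O(not approve_deed).
From O(not approve_deed) and premise 7, O(not approve_deed ⊃ not declare_conflict), we obtain O(not declare_conflict).
The contrapositive of premise 1 (O(take_oath ⊃ declare_conflict)) is O(not declare_conflict ⊃ not take_oath), and O(not declare_conflict) is already established, so O(not take_oath).
So O(not take_oath) holds, i.e. take_oath is forbidden. None of the other listed options is forbidden under the premises.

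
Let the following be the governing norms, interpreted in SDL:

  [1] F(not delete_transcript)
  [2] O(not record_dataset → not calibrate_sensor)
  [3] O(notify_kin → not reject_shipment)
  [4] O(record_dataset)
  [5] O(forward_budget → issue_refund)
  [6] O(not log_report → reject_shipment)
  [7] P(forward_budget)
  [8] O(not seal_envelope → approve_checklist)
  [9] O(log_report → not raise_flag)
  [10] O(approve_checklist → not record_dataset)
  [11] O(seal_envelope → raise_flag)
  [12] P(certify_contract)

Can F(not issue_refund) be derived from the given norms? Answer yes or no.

No

Premise 5 is O(forward_budget → issue_refund), but O(forward_budget) is not derivable from the premises (the permission P(forward_budget) asserts only not O(not forward_budget), not O(forward_budget)), so it does not yield O(issue_refund).
No other premise forces O(issue_refund). An ideal world satisfying every premise can still have not issue_refund true, so F(not issue_refund) is not derivable.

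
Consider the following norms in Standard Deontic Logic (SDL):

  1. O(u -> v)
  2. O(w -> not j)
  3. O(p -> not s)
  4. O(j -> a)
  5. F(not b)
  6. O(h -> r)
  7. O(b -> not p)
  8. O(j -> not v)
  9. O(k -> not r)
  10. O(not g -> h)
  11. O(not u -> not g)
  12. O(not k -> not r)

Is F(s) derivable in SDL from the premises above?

No

Premise 3 is O(p -> not s), but O(p) is not derivable from the premises, so it does not yield O(not s).
No other premise forces O(not s). An ideal world satisfying every premise can still have s true, so F(s) is not derivable.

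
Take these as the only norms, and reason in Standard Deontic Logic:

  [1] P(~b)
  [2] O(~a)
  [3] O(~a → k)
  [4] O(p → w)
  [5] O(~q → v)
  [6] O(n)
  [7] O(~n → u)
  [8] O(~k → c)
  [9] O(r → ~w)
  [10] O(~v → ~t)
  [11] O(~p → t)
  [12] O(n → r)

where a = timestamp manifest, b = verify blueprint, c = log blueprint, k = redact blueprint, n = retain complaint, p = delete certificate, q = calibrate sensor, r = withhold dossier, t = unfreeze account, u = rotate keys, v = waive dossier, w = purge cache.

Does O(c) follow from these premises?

No

Premise 8 is O(~k → c), but O(~k) is not derivable from the premises, so it does not yield O(c).
No other premise forces O(c). An ideal world satisfying every premise can still have c false, so O(c) is not derivable.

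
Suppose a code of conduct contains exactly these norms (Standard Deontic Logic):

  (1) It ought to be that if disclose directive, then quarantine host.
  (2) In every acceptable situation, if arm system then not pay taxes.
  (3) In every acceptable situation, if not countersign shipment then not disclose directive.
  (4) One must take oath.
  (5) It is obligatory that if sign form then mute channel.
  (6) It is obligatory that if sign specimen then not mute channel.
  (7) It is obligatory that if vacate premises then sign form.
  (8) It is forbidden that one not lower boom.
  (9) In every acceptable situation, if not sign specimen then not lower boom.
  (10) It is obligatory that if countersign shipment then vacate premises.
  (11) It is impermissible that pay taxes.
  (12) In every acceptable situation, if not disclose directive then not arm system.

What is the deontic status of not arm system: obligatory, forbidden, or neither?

Obligatory

Premise 8, F(¬lower_boom), is equivalent to O(lower_boom).
Premise 9 is O(¬sign_specimen → ¬lower_boom); contrapositively O(lower_boom → sign_specimen). Since O(lower_boom) holds, K gives O(sign_specimen).
Applying K to premise 6 (O(sign_specimen → ¬mute_channel)) and O(sign_specimen) yields O(¬mute_channel).
Premise 5 is O(sign_form → mute_channel); contrapositively O(¬mute_channel → ¬sign_form). Since O(¬mute_channel) holds, K gives O(¬sign_form).
Premise 7, O(vacate_premises → sign_form), contraposes to O(¬sign_form → ¬vacate_premises); with O(¬sign_form) we get O(¬vacate_premises).
Premise 10, O(countersign_shipment → vacate_premises), contraposes to O(¬vacate_premises → ¬countersign_shipment); with O(¬vacate_premises) we get O(¬countersign_shipment).
Applying K to premise 3 (O(¬countersign_shipment → ¬disclose_directive)) and O(¬countersign_shipment) yields O(¬disclose_directive).
Applying K to premise 12 (O(¬disclose_directive → ¬arm_system)) and O(¬disclose_directive) yields O(¬arm_system).
Premises 1, 2, 4, 11 do not contribute to this derivation.
Hence ¬arm_system is obligatory.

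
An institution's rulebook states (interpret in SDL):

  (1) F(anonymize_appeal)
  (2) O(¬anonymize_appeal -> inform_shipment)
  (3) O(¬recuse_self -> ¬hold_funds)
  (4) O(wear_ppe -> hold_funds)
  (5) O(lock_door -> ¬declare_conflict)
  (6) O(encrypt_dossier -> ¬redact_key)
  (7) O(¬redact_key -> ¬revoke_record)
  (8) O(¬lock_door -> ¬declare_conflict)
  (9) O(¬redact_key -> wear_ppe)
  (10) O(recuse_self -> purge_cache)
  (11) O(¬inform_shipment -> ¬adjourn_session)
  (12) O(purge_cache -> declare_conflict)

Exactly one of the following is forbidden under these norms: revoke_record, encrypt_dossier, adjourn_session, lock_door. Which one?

encrypt_dossier

Premises 5 and 8 are O(lock_door -> ¬declare_conflict) and O(¬lock_door -> ¬declare_conflict); every ideal world satisfies lock_door or ¬lock_door, so in either case ¬declare_conflict holds — hence O(¬declare_conflict).
Premise 12 is O(purge_cache -> declare_conflict); contrapositively O(¬declare_conflict -> ¬purge_cache). Since O(¬declare_conflict) holds, K gives O(¬purge_cache).
The contrapositive of premise 10 (O(recuse_self -> purge_cache)) is O(¬purge_cache -> ¬recuse_self), and O(¬purge_cache) is already established, so O(¬recuse_self).
Premise 3 is O(¬recuse_self -> ¬hold_funds); since O(¬recuse_self), deontic closure gives O(¬hold_funds).
Premise 4 is O(wear_ppe -> hold_funds); contrapositively O(¬hold_funds -> ¬wear_ppe). Since O(¬hold_funds) holds, K gives O(¬wear_ppe).
Premise 9 is O(¬redact_key -> wear_ppe); contrapositively O(¬wear_ppe -> redact_key). Since O(¬wear_ppe) holds, K gives O(redact_key).
Premise 6 is O(encrypt_dossier -> ¬redact_key); contrapositively O(redact_key -> ¬encrypt_dossier). Since O(redact_key) holds, K gives O(¬encrypt_dossier).
So O(¬encrypt_dossier) holds, i.e. encrypt_dossier is forbidden. None of the other listed options is forbidden under the premises.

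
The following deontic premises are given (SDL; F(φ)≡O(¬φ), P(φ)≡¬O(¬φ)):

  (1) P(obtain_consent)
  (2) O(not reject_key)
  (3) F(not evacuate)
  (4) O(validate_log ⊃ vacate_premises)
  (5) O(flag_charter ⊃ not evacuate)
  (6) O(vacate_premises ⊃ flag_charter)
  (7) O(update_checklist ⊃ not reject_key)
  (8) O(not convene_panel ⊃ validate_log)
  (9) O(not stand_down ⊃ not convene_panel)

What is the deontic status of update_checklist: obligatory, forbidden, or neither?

Neither

Premise 7 is O(update_checklist ⊃ not reject_key); even if O(not reject_key) held, inferring O(update_checklist) would be affirming the consequent — invalid.
No premise or chain of K-axiom applications forces O(update_checklist), and none forces O(not update_checklist). So update_checklist is neither obligatory nor forbidden under these norms.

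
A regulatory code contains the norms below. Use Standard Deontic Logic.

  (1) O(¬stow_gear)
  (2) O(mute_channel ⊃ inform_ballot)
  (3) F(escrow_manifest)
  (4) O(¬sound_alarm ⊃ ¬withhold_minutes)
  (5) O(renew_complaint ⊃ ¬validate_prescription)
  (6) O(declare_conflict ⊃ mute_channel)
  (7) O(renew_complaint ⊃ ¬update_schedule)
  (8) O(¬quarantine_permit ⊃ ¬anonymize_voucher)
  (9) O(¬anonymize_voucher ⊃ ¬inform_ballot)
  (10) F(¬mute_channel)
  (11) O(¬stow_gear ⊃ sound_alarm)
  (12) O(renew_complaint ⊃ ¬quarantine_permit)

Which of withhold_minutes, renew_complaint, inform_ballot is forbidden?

Premise 10 is F(¬mute_channel), i.e. O(mute_channel).
From O(mute_channel) and premise 2, O(mute_channel ⊃ inform_ballot), we obtain O(inform_ballot).
Premise 9, O(¬anonymize_voucher ⊃ ¬inform_ballot), contraposes to O(inform_ballot ⊃ anonymize_voucher); with O(inform_ballot) we get O(anonymize_voucher).
Premise 8 is O(¬quarantine_permit ⊃ ¬anonymize_voucher); contrapositively O(anonymize_voucher ⊃ quarantine_permit). Since O(anonymize_voucher) holds, K gives O(quarantine_permit).
The contrapositive of premise 12 (O(renew_complaint ⊃ ¬quarantine_permit)) is O(quarantine_permit ⊃ ¬renew_complaint), and O(quarantine_permit) is already established, so O(¬renew_complaint).
So O(¬renew_complaint) holds, i.e. renew_complaint is forbidden. None of the other listed options is forbidden under the premises.

renew_complaint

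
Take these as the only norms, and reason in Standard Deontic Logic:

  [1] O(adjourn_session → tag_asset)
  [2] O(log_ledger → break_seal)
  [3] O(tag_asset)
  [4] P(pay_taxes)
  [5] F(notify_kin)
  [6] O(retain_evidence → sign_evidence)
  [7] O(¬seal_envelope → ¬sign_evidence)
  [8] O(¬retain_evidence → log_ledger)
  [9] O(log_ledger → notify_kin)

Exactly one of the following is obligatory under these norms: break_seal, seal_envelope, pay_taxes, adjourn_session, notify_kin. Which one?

seal_envelope

Premise 5, F(notify_kin), is equivalent to O(¬notify_kin).
Premise 9 is O(log_ledger → notify_kin); contrapositively O(¬notify_kin → ¬log_ledger). Since O(¬notify_kin) holds, K gives O(¬log_ledger).
The contrapositive of premise 8 (O(¬retain_evidence → log_ledger)) is O(¬log_ledger → retain_evidence), and O(¬log_ledger) is already established, so O(retain_evidence).
Premise 6 is O(retain_evidence → sign_evidence); since O(retain_evidence), deontic closure gives O(sign_evidence).
Premise 7 is O(¬seal_envelope → ¬sign_evidence); contrapositively O(sign_evidence → seal_envelope). Since O(sign_evidence) holds, K gives O(seal_envelope).
So O(seal_envelope) holds — seal_envelope is obligatory. None of the other listed options is made obligatory by any chain of premises.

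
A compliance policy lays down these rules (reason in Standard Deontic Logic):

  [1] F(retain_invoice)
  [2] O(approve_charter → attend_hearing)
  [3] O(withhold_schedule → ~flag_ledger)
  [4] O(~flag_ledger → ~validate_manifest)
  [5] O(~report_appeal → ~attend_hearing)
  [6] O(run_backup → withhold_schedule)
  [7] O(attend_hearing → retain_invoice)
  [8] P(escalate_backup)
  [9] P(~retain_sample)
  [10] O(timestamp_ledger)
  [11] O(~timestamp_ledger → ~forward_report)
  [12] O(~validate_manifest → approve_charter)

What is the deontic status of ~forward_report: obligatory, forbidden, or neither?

Premise 11 is O(~timestamp_ledger → ~forward_report), but O(~timestamp_ledger) is not derivable from the premises, so it does not yield O(~forward_report).
No premise or chain of K-axiom applications forces O(~forward_report), and none forces O(forward_report). So ~forward_report is neither obligatory nor forbidden under these norms.

Neither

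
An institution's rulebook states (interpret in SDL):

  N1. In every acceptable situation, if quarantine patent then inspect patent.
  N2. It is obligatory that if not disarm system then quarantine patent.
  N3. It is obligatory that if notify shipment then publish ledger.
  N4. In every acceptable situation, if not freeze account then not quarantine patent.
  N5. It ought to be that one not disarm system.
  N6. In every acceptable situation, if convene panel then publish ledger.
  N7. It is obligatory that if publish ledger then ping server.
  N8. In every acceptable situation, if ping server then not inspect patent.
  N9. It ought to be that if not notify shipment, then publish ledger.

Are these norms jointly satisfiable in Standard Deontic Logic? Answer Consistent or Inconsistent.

Premises 9 and 3 cover both cases: O(¬notify_shipment → publish_ledger) and O(notify_shipment → publish_ledger). Since ¬notify_shipment ∨ notify_shipment is a tautology, O(publish_ledger) follows.
With premise 7, O(publish_ledger → ping_server), the K-axiom yields O(ping_server).
With premise 8, O(ping_server → ¬inspect_patent), the K-axiom yields O(¬inspect_patent).
Premise 1 is O(quarantine_patent → inspect_patent); contrapositively O(¬inspect_patent → ¬quarantine_patent). Since O(¬inspect_patent) holds, K gives O(¬quarantine_patent).
Premise 2 is O(¬disarm_system → quarantine_patent); contrapositively O(¬quarantine_patent → disarm_system). Since O(¬quarantine_patent) holds, K gives O(disarm_system).
However, premise 5 gives O(¬disarm_system).
We now have both O(disarm_system) and O(¬disarm_system) — disarm_system is simultaneously obligatory and forbidden, violating the D-axiom.

Inconsistent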